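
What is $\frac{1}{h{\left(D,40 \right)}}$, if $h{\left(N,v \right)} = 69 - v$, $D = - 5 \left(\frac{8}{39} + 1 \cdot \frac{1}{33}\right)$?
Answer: $\frac{1}{29} \approx 0.034483$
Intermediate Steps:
$D = - \frac{505}{429}$ ($D = - 5 \left(8 \cdot \frac{1}{39} + 1 \cdot \frac{1}{33}\right) = - 5 \left(\frac{8}{39} + \frac{1}{33}\right) = \left(-5\right) \frac{101}{429} = - \frac{505}{429} \approx -1.1772$)
$\frac{1}{h{\left(D,40 \right)}} = \frac{1}{69 - 40} = \frac{1}{29}$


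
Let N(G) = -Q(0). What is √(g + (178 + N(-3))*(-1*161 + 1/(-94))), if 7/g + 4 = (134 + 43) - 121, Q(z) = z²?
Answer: I*√42797159561/1222 ≈ 169.29*I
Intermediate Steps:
N(G) = 0 (N(G) = -1*0² = -1*0 = 0)
g = 7/52 (g = 7/(-4 + ((134 + 43) - 121)) = 7/(-4 + (177 - 121)) = 7/(-4 + 56) = 7/52 ≈ 0.13462)
√(g + (178 + N(-3))*(-1*161 + 1/(-94))) = √(7/52 + (178 + 0)*(-1*161 + 1/(-94))) = √(7/52 + 178*(-161 - 1/94)) = √(7/52 + 178*(-15135/94)) = √(7/52 - 1347015/47) = √(-70044451/2444) = I*√42797159561/1222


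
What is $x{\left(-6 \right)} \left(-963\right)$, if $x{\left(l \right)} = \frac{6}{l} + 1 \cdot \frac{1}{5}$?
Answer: $\frac{3852}{5} \approx 770.4$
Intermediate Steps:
$x{\left(l \right)} = \frac{1}{5} + \frac{6}{l}$ ($x{\left(l \right)} = \frac{6}{l} + 1 \cdot \frac{1}{5} = \frac{6}{l} + \frac{1}{5} = \frac{1}{5} + \frac{6}{l}$)
$x{\left(-6 \right)} \left(-963\right) = \frac{30 - 6}{5 \left(-6\right)} \left(-963\right) = \frac{1}{5} \left(- \frac{1}{6}\right) 24 \left(-963\right) = \left(- \frac{4}{5}\right) \left(-963\right) = \frac{3852}{5}$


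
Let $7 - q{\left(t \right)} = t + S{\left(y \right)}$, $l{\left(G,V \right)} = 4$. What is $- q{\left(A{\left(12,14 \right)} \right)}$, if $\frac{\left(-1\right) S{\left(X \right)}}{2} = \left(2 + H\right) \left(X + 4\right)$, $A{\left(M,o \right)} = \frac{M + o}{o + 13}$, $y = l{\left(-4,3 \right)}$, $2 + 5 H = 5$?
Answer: $- \frac{6431}{135} \approx -47.637$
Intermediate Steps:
$H = \frac{3}{5}$ ($H = - \frac{2}{5} + \frac{1}{5} \cdot 5 = - \frac{2}{5} + 1 = \frac{3}{5} \approx 0.6$)
$y = 4$
$A{\left(M,o \right)} = \frac{M + o}{13 + o}$
$S{\left(X \right)} = - \frac{104}{5} - \frac{26 X}{5}$ ($S{\left(X \right)} = - 2 \left(2 + \frac{3}{5}\right) \left(X + 4\right) = - 2 \frac{13 \left(4 + X\right)}{5} = - 2 \left(\frac{52}{5} + \frac{13 X}{5}\right) = - \frac{104}{5} - \frac{26 X}{5}$)
$q{\left(t \right)} = \frac{243}{5} - t$ ($q{\left(t \right)} = 7 - \left(t - \frac{208}{5}\right) = 7 - \left(- \frac{208}{5} + t\right) = \frac{243}{5} - t$)
$- q{\left(A{\left(12,14 \right)} \right)} = - (\frac{243}{5} - \frac{12 + 14}{13 + 14}) = - (\frac{243}{5} - \frac{1}{27} \cdot 26) = - (\frac{243}{5} - \frac{26}{27}) = \left(-1\right) \frac{6431}{135} = - \frac{6431}{135}$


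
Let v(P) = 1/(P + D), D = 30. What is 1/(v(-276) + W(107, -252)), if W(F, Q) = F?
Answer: 246/26321 ≈ 0.0093461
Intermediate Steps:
v(P) = 1/(30 + P) (v(P) = 1/(P + 30) = 1/(30 + P))
1/(v(-276) + W(107, -252)) = 1/(1/(30 - 276) + 107) = 1/(1/(-246) + 107) = 1/(-1/246 + 107) = 1/(26321/246) = 246/26321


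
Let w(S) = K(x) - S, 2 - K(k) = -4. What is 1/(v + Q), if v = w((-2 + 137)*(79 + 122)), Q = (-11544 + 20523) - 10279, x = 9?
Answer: -1/28429 ≈ -3.5175e-5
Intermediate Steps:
K(k) = 6 (K(k) = 2 - 1*(-4) = 2 + 4 = 6)
Q = -1300 (Q = 8979 - 10279 = -1300)
w(S) = 6 - S
v = -27129 (v = 6 - (-2 + 137)*(79 + 122) = 6 - 135*201 = 6 - 1*27135 = 6 - 27135 = -27129)
1/(v + Q) = 1/(-27129 - 1300) = 1/(-28429) = -1/28429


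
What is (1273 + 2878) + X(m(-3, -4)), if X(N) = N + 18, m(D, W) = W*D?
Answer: 4181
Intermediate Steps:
m(D, W) = D*W
X(N) = 18 + N
(1273 + 2878) + X(m(-3, -4)) = (1273 + 2878) + (18 - 3*(-4)) = 4151 + (18 + 12) = 4151 + 30 = 4181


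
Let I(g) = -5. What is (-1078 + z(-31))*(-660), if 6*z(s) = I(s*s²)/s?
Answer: 22055330/31 ≈ 7.1146e+5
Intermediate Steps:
z(s) = -5/(6*s) (z(s) = (-5/s)/6 = -5/(6*s))
(-1078 + z(-31))*(-660) = (-1078 - ⅚/(-31))*(-660) = (-1078 - ⅚*(-1/31))*(-660) = (-1078 + 5/186)*(-660) = -200503/186*(-660) = 22055330/31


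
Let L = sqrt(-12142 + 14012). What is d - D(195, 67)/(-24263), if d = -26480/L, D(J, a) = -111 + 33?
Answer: -78/24263 - 2648*sqrt(1870)/187 ≈ -612.35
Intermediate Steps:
L = sqrt(1870) ≈ 43.243
D(J, a) = -78
d = -2648*sqrt(1870)/187 (d = -26480*sqrt(1870)/1870 = -2648*sqrt(1870)/187 ≈ -612.35)
d - D(195, 67)/(-24263) = -2648*sqrt(1870)/187 - (-78)/(-24263) = -2648*sqrt(1870)/187 - (-78)*(-1)/24263 = -2648*sqrt(1870)/187 - 1*78/24263 = -2648*sqrt(1870)/187 - 78/24263 = -78/24263 - 2648*sqrt(1870)/187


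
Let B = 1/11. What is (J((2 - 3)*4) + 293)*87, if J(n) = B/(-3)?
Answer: 280372/11 ≈ 25488.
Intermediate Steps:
B = 1/11 ≈ 0.090909
J(n) = -1/33 (J(n) = (1/11)/(-3) = (1/11)*(-⅓) = -1/33)
(J((2 - 3)*4) + 293)*87 = (-1/33 + 293)*87 = (9668/33)*87 = 280372/11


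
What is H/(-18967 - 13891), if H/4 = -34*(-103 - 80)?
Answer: -12444/16429 ≈ -0.75744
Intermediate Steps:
H = 24888 (H = 4*(-34*(-103 - 80)) = 4*(-34*(-183)) = 4*6222 = 24888)
H/(-18967 - 13891) = 24888/(-18967 - 13891) = 24888/(-32858) = 24888*(-1/32858) = -12444/16429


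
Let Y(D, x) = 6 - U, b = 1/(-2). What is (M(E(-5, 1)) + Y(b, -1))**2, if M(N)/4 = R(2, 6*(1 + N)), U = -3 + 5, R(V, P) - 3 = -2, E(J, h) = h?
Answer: 64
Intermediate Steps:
R(V, P) = 1 (R(V, P) = 3 - 2 = 1)
U = 2
M(N) = 4 (M(N) = 4*1 = 4)
b = -1/2 ≈ -0.50000
Y(D, x) = 4 (Y(D, x) = 6 - 1*2 = 6 - 2 = 4)
(M(E(-5, 1)) + Y(b, -1))**2 = (4 + 4)**2 = 8**2 = 64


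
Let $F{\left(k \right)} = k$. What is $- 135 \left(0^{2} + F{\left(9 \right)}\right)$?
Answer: $-1215$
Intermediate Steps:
$- 135 \left(0^{2} + F{\left(9 \right)}\right) = - 135 \left(0^{2} + 9\right) = - 135 \left(0 + 9\right) = \left(-135\right) 9 = -1215$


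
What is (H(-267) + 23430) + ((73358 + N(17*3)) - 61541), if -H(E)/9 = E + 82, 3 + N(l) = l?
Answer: 36960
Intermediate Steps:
N(l) = -3 + l
H(E) = -738 - 9*E (H(E) = -9*(E + 82) = -9*(82 + E) = -738 - 9*E)
(H(-267) + 23430) + ((73358 + N(17*3)) - 61541) = ((-738 - 9*(-267)) + 23430) + ((73358 + (-3 + 17*3)) - 61541) = ((-738 + 2403) + 23430) + ((73358 + (-3 + 51)) - 61541) = (1665 + 23430) + ((73358 + 48) - 61541) = 25095 + (73406 - 61541) = 25095 + 11865 = 36960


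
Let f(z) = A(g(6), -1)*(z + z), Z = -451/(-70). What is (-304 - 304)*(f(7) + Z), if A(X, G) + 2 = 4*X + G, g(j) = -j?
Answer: 7906736/35 ≈ 2.2591e+5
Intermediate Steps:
Z = 451/70 (Z = -451*(-1/70) = 451/70 ≈ 6.4429)
A(X, G) = -2 + G + 4*X (A(X, G) = -2 + (4*X + G) = -2 + (G + 4*X) = -2 + G + 4*X)
f(z) = -54*z (f(z) = (-2 - 1 + 4*(-1*6))*(z + z) = (-2 - 1 + 4*(-6))*(2*z) = (-2 - 1 - 24)*(2*z) = -54*z)
(-304 - 304)*(f(7) + Z) = (-304 - 304)*(-54*7 + 451/70) = -608*(-378 + 451/70) = -608*(-26009/70) = 7906736/35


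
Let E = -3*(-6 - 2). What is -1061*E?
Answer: -25464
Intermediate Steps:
E = 24 (E = -3*(-8) = 24)
-1061*E = -1061*24 = -25464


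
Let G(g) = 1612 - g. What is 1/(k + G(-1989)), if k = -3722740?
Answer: -1/3719139 ≈ -2.6888e-7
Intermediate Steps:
1/(k + G(-1989)) = 1/(-3722740 + (1612 - 1*(-1989))) = 1/(-3722740 + (1612 + 1989)) = 1/(-3722740 + 3601) = 1/(-3719139) = -1/3719139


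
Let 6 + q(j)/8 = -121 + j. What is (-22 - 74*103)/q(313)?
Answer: -637/124 ≈ -5.1371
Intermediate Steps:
q(j) = -1016 + 8*j (q(j) = -48 + 8*(-121 + j) = -48 + (-968 + 8*j) = -1016 + 8*j)
(-22 - 74*103)/q(313) = (-22 - 74*103)/(-1016 + 8*313) = (-22 - 7622)/(-1016 + 2504) = -7644/1488 = -7644*1/1488 = -637/124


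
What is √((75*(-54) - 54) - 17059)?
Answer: I*√21163 ≈ 145.48*I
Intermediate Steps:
√((75*(-54) - 54) - 17059) = √((-4050 - 54) - 17059) = √(-4104 - 17059) = √(-21163) = I*√21163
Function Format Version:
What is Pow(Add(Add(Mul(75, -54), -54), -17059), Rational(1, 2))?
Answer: Mul(I, Pow(21163, Rational(1, 2))) ≈ Mul(145.48, I)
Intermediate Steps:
Pow(Add(Add(Mul(75, -54), -54), -17059), Rational(1, 2)) = Pow(Add(Add(-4050, -54), -17059), Rational(1, 2)) = Pow(Add(-4104, -17059), Rational(1, 2)) = Pow(-21163, Rational(1, 2)) = Mul(I, Pow(21163, Rational(1, 2)))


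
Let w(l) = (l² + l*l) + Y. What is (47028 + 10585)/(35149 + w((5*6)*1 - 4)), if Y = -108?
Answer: 57613/36393 ≈ 1.5831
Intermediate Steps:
w(l) = -108 + 2*l² (w(l) = (l² + l*l) - 108 = (l² + l²) - 108 = 2*l² - 108 = -108 + 2*l²)
(47028 + 10585)/(35149 + w((5*6)*1 - 4)) = (47028 + 10585)/(35149 + (-108 + 2*((5*6)*1 - 4)²)) = 57613/(35149 + (-108 + 2*(30*1 - 4)²)) = 57613/(35149 + (-108 + 2*(30 - 4)²)) = 57613/(35149 + (-108 + 2*26²)) = 57613/(35149 + (-108 + 2*676)) = 57613/(35149 + (-108 + 1352)) = 57613/(35149 + 1244) = 57613/36393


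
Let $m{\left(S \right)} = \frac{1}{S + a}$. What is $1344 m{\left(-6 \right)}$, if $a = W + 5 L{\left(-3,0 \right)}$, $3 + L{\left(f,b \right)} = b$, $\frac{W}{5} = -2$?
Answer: $- \frac{1344}{31} \approx -43.355$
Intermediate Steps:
$W = -10$ ($W = 5 \left(-2\right) = -10$)
$L{\left(f,b \right)} = -3 + b$
$a = -25$ ($a = -10 + 5 \left(-3 + 0\right) = -10 + 5 \left(-3\right) = -10 - 15 = -25$)
$m{\left(S \right)} = \frac{1}{-25 + S}$ ($m{\left(S \right)} = \frac{1}{S - 25} = \frac{1}{-25 + S}$)
$1344 m{\left(-6 \right)} = \frac{1344}{-25 - 6} = \frac{1344}{-31} = 1344 \left(- \frac{1}{31}\right) = - \frac{1344}{31}$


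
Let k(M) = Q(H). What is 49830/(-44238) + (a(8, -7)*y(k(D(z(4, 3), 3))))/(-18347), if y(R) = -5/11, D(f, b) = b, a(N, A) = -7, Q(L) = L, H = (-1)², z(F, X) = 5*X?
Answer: -239478320/212570963 ≈ -1.1266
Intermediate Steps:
H = 1
k(M) = 1
y(R) = -5/11 (y(R) = -5*1/11 = -5/11)
49830/(-44238) + (a(8, -7)*y(k(D(z(4, 3), 3))))/(-18347) = 49830/(-44238) - 7*(-5/11)/(-18347) = 49830*(-1/44238) + (35/11)*(-1/18347) = -8305/7373 - 5/28831 = -239478320/212570963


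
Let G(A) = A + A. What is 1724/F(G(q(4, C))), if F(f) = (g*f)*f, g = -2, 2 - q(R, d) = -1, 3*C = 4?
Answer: -431/18 ≈ -23.944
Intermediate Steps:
C = 4/3 (C = (1/3)*4 = 4/3 ≈ 1.3333)
q(R, d) = 3 (q(R, d) = 2 - 1*(-1) = 2 + 1 = 3)
G(A) = 2*A
F(f) = -2*f**2 (F(f) = (-2*f)*f = -2*f**2)
1724/F(G(q(4, C))) = 1724/((-2*(2*3)**2)) = 1724/((-2*6**2)) = 1724/((-2*36)) = 1724/(-72) = 1724*(-1/72) = -431/18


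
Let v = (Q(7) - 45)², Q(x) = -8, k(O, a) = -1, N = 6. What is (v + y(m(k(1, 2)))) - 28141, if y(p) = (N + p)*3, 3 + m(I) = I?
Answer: -25326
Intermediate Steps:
m(I) = -3 + I
y(p) = 18 + 3*p (y(p) = (6 + p)*3 = 18 + 3*p)
v = 2809 (v = (-8 - 45)² = (-53)² = 2809)
(v + y(m(k(1, 2)))) - 28141 = (2809 + (18 + 3*(-3 - 1))) - 28141 = (2809 + (18 + 3*(-4))) - 28141 = (2809 + (18 - 12)) - 28141 = (2809 + 6) - 28141 = 2815 - 28141 = -25326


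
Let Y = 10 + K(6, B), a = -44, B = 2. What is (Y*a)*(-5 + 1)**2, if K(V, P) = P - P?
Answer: -7040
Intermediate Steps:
K(V, P) = 0
Y = 10 (Y = 10 + 0 = 10)
(Y*a)*(-5 + 1)**2 = (10*(-44))*(-5 + 1)**2 = -440*(-4)**2 = -440*16 = -7040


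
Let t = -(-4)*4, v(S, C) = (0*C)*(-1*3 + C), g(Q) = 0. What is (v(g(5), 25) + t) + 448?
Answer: 464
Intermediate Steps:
v(S, C) = 0 (v(S, C) = 0*(-3 + C) = 0)
t = 16 (t = -4*(-4) = 16)
(v(g(5), 25) + t) + 448 = (0 + 16) + 448 = 16 + 448 = 464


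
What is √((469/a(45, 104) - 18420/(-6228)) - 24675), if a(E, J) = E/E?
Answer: I*√6519355701/519 ≈ 155.57*I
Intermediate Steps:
a(E, J) = 1
√((469/a(45, 104) - 18420/(-6228)) - 24675) = √((469/1 - 18420/(-6228)) - 24675) = √((469*1 - 18420*(-1/6228)) - 24675) = √((469 + 1535/519) - 24675) = √(244946/519 - 24675) = √(-12561379/519) = I*√6519355701/519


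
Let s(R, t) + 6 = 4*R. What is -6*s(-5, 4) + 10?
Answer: 166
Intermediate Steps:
s(R, t) = -6 + 4*R
-6*s(-5, 4) + 10 = -6*(-6 + 4*(-5)) + 10 = -6*(-6 - 20) + 10 = -6*(-26) + 10 = 156 + 10 = 166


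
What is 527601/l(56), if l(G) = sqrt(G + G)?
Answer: 527601*sqrt(7)/28 ≈ 49854.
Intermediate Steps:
l(G) = sqrt(2)*sqrt(G) (l(G) = sqrt(2*G) = sqrt(2)*sqrt(G))
527601/l(56) = 527601/((sqrt(2)*sqrt(56))) = 527601/((sqrt(2)*(2*sqrt(14)))) = 527601/((4*sqrt(7))) = 527601*(sqrt(7)/28) = 527601*sqrt(7)/28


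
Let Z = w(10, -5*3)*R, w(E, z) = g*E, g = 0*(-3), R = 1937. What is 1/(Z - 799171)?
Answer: -1/799171 ≈ -1.2513e-6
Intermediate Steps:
g = 0
w(E, z) = 0 (w(E, z) = 0*E = 0)
Z = 0 (Z = 0*1937 = 0)
1/(Z - 799171) = 1/(0 - 799171) = 1/(-799171) = -1/799171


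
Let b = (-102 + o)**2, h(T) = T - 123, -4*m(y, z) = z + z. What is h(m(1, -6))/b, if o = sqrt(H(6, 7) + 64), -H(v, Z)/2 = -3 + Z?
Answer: -78450/6692569 - 3060*sqrt(14)/6692569 ≈ -0.013433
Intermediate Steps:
H(v, Z) = 6 - 2*Z (H(v, Z) = -2*(-3 + Z) = 6 - 2*Z)
m(y, z) = -z/2 (m(y, z) = -(z + z)/4 = -z/2)
o = 2*sqrt(14) (o = sqrt((6 - 2*7) + 64) = sqrt((6 - 14) + 64) = sqrt(-8 + 64) = sqrt(56) = 2*sqrt(14) ≈ 7.4833)
h(T) = -123 + T
b = (-102 + 2*sqrt(14))**2 ≈ 8933.4
h(m(1, -6))/b = (-123 - 1/2*(-6))/(10460 - 408*sqrt(14)) = (-123 + 3)/(10460 - 408*sqrt(14)) = -120/(10460 - 408*sqrt(14))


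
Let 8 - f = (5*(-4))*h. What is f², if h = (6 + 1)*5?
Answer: 501264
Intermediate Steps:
h = 35 (h = 7*5 = 35)
f = 708 (f = 8 - 5*(-4)*35 = 8 - (-20)*35 = 8 - 1*(-700) = 8 + 700 = 708)
f² = 708² = 501264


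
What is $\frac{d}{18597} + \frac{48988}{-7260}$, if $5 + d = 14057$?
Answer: $- \frac{67417693}{11251185} \approx -5.9921$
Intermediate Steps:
$d = 14052$ ($d = -5 + 14057 = 14052$)
$\frac{d}{18597} + \frac{48988}{-7260} = \frac{14052}{18597} + \frac{48988}{-7260} = 14052 \cdot \frac{1}{18597} + 48988 \left(- \frac{1}{7260}\right) = \frac{4684}{6199} - \frac{12247}{1815} = - \frac{67417693}{11251185}$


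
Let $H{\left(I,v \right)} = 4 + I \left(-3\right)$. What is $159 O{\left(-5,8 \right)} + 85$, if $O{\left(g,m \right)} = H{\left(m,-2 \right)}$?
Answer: $-3095$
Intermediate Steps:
$H{\left(I,v \right)} = 4 - 3 I$
$O{\left(g,m \right)} = 4 - 3 m$
$159 O{\left(-5,8 \right)} + 85 = 159 \left(4 - 24\right) + 85 = 159 \left(-20\right) + 85 = -3180 + 85 = -3095$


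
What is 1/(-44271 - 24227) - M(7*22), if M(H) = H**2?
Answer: -1624498569/68498 ≈ -23716.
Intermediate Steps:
1/(-44271 - 24227) - M(7*22) = 1/(-44271 - 24227) - (7*22)**2 = 1/(-68498) - 1*154**2 = -1/68498 - 1*23716 = -1/68498 - 23716 = -1624498569/68498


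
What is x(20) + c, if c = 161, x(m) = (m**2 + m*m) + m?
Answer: 981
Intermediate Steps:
x(m) = m + 2*m**2 (x(m) = (m**2 + m**2) + m = 2*m**2 + m = m + 2*m**2)
x(20) + c = 20*(1 + 2*20) + 161 = 20*(1 + 40) + 161 = 20*41 + 161 = 820 + 161 = 981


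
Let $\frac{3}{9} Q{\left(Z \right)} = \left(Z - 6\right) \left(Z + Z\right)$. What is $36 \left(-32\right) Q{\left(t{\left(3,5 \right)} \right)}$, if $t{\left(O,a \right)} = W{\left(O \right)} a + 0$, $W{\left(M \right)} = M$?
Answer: $-933120$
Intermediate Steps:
$t{\left(O,a \right)} = O a$ ($t{\left(O,a \right)} = O a + 0 = O a$)
$Q{\left(Z \right)} = 6 Z \left(-6 + Z\right)$ ($Q{\left(Z \right)} = 3 \left(Z - 6\right) \left(Z + Z\right) = 3 \left(-6 + Z\right) 2 Z = 3 \cdot 2 Z \left(-6 + Z\right) = 6 Z \left(-6 + Z\right)$)
$36 \left(-32\right) Q{\left(t{\left(3,5 \right)} \right)} = 36 \left(-32\right) 6 \cdot 3 \cdot 5 \left(-6 + 3 \cdot 5\right) = - 1152 \cdot 6 \cdot 15 \left(-6 + 15\right) = - 1152 \cdot 6 \cdot 15 \cdot 9 = \left(-1152\right) 810 = -933120$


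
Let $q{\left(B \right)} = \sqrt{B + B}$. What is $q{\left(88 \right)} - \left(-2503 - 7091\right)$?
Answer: $9594 + 4 \sqrt{11} \approx 9607.3$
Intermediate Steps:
$q{\left(B \right)} = \sqrt{2} \sqrt{B}$ ($q{\left(B \right)} = \sqrt{2 B} = \sqrt{2} \sqrt{B}$)
$q{\left(88 \right)} - \left(-2503 - 7091\right) = \sqrt{2} \sqrt{88} - \left(-2503 - 7091\right) = \sqrt{2} \cdot 2 \sqrt{22} - -9594 = 4 \sqrt{11} + 9594 = 9594 + 4 \sqrt{11}$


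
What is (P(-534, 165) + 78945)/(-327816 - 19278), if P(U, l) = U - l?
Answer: -4347/19283 ≈ -0.22543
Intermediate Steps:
(P(-534, 165) + 78945)/(-327816 - 19278) = ((-534 - 1*165) + 78945)/(-327816 - 19278) = ((-534 - 165) + 78945)/(-347094) = (-699 + 78945)*(-1/347094) = 78246*(-1/347094) = -4347/19283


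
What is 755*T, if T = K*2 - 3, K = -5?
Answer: -9815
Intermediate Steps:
T = -13 (T = -5*2 - 3 = -10 - 3 = -13)
755*T = 755*(-13) = -9815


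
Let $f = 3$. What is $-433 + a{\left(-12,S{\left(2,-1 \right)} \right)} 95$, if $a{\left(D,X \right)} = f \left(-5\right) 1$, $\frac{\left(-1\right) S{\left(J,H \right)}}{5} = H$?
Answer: $-1858$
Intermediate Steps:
$S{\left(J,H \right)} = - 5 H$
$a{\left(D,X \right)} = -15$ ($a{\left(D,X \right)} = 3 \left(-5\right) 1 = \left(-15\right) 1 = -15$)
$-433 + a{\left(-12,S{\left(2,-1 \right)} \right)} 95 = -433 - 1425 = -1858$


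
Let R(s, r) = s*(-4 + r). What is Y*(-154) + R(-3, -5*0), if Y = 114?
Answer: -17544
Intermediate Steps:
Y*(-154) + R(-3, -5*0) = 114*(-154) - 3*(-4 - 5*0) = -17556 - 3*(-4 + 0) = -17556 - 3*(-4) = -17556 + 12 = -17544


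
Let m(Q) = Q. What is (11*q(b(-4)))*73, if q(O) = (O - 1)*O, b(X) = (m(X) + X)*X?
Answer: 796576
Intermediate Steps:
b(X) = 2*X**2 (b(X) = (X + X)*X = (2*X)*X = 2*X**2)
q(O) = O*(-1 + O) (q(O) = (-1 + O)*O = O*(-1 + O))
(11*q(b(-4)))*73 = (11*((2*(-4)**2)*(-1 + 2*(-4)**2)))*73 = (11*((2*16)*(-1 + 2*16)))*73 = (11*(32*(-1 + 32)))*73 = (11*(32*31))*73 = (11*992)*73 = 10912*73 = 796576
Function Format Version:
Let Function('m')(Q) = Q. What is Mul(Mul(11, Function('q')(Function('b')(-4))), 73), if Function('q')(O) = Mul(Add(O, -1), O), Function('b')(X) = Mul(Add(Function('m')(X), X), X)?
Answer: 796576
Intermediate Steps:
Function('b')(X) = Mul(2, Pow(X, 2)) (Function('b')(X) = Mul(Add(X, X), X) = Mul(Mul(2, X), X) = Mul(2, Pow(X, 2)))
Function('q')(O) = Mul(O, Add(-1, O)) (Function('q')(O) = Mul(Add(-1, O), O) = Mul(O, Add(-1, O)))
Mul(Mul(11, Function('q')(Function('b')(-4))), 73) = Mul(Mul(11, Mul(Mul(2, Pow(-4, 2)), Add(-1, Mul(2, Pow(-4, 2))))), 73) = Mul(Mul(11, Mul(Mul(2, 16), Add(-1, Mul(2, 16)))), 73) = Mul(Mul(11, Mul(32, Add(-1, 32))), 73) = Mul(Mul(11, Mul(32, 31)), 73) = Mul(Mul(11, 992), 73) = Mul(10912, 73) = 796576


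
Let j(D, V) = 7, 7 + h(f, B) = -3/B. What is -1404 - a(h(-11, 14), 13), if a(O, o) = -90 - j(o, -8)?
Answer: -1307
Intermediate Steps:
h(f, B) = -7 - 3/B
a(O, o) = -97 (a(O, o) = -90 - 1*7 = -90 - 7 = -97)
-1404 - a(h(-11, 14), 13) = -1404 - 1*(-97) = -1404 + 97 = -1307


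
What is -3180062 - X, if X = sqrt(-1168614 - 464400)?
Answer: -3180062 - 3*I*sqrt(181446) ≈ -3.1801e+6 - 1277.9*I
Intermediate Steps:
X = 3*I*sqrt(181446) (X = sqrt(-1633014) = 3*I*sqrt(181446) ≈ 1277.9*I)
-3180062 - X = -3180062 - 3*I*sqrt(181446)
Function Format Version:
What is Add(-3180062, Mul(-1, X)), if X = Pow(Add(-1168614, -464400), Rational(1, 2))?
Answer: Add(-3180062, Mul(-3, I, Pow(181446, Rational(1, 2)))) ≈ Add(-3.1801e+6, Mul(-1277.9, I))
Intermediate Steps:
X = Mul(3, I, Pow(181446, Rational(1, 2))) (X = Pow(-1633014, Rational(1, 2)) = Mul(3, I, Pow(181446, Rational(1, 2))) ≈ Mul(1277.9, I))
Add(-3180062, Mul(-1, X)) = Add(-3180062, Mul(-1, Mul(3, I, Pow(181446, Rational(1, 2))))) = Add(-3180062, Mul(-3, I, Pow(181446, Rational(1, 2))))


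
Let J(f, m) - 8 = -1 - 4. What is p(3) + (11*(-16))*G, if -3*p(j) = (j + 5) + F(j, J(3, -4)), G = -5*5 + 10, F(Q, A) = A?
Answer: 7909/3 ≈ 2636.3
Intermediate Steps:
J(f, m) = 3 (J(f, m) = 8 + (-1 - 4) = 8 - 5 = 3)
G = -15 (G = -25 + 10 = -15)
p(j) = -8/3 - j/3 (p(j) = -((j + 5) + 3)/3 = -((5 + j) + 3)/3 = -(8 + j)/3 = -8/3 - j/3)
p(3) + (11*(-16))*G = (-8/3 - ⅓*3) + (11*(-16))*(-15) = (-8/3 - 1) - 176*(-15) = -11/3 + 2640 = 7909/3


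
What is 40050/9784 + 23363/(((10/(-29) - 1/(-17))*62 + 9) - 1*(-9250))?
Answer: 147578654053/22287682940 ≈ 6.6215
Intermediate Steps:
40050/9784 + 23363/(((10/(-29) - 1/(-17))*62 + 9) - 1*(-9250)) = 40050*(1/9784) + 23363/(((10*(-1/29) - 1*(-1/17))*62 + 9) + 9250) = 20025/4892 + 23363/(((-10/29 + 1/17)*62 + 9) + 9250) = 20025/4892 + 23363/((-141/493*62 + 9) + 9250) = 20025/4892 + 23363/((-8742/493 + 9) + 9250) = 20025/4892 + 23363/(-4305/493 + 9250) = 20025/4892 + 23363/(4555945/493) = 20025/4892 + 23363*(493/4555945) = 20025/4892 + 11517959/4555945 = 147578654053/22287682940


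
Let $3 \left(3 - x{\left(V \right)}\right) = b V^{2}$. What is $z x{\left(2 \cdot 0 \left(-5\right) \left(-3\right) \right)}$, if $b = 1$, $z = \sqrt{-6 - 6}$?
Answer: $6 i \sqrt{3} \approx 10.392 i$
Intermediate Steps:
$z = 2 i \sqrt{3}$ ($z = \sqrt{-12} = 2 i \sqrt{3} \approx 3.4641 i$)
$x{\left(V \right)} = 3 - \frac{V^{2}}{3}$ ($x{\left(V \right)} = 3 - \frac{1 V^{2}}{3} = 3 - \frac{V^{2}}{3}$)
$z x{\left(2 \cdot 0 \left(-5\right) \left(-3\right) \right)} = 2 i \sqrt{3} \left(3 - \frac{\left(2 \cdot 0 \left(-5\right) \left(-3\right)\right)^{2}}{3}\right) = 2 i \sqrt{3} \left(3 - \frac{\left(2 \cdot 0 \left(-3\right)\right)^{2}}{3}\right) = 2 i \sqrt{3} \left(3 - \frac{\left(2 \cdot 0\right)^{2}}{3}\right) = 2 i \sqrt{3} \left(3 - \frac{0^{2}}{3}\right) = 2 i \sqrt{3} \left(3 - 0\right) = 2 i \sqrt{3} \left(3 + 0\right) = 2 i \sqrt{3} \cdot 3 = 6 i \sqrt{3}$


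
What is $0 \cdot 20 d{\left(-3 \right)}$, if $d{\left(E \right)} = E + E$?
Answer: $0$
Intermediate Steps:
$d{\left(E \right)} = 2 E$
$0 \cdot 20 d{\left(-3 \right)} = 0 \cdot 20 \cdot 2 \left(-3\right) = 0 \left(-6\right) = 0$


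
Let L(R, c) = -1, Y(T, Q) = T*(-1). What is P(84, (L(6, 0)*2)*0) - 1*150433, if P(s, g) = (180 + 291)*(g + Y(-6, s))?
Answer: -147607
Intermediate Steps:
Y(T, Q) = -T
P(s, g) = 2826 + 471*g (P(s, g) = (180 + 291)*(g - 1*(-6)) = 471*(g + 6) = 471*(6 + g) = 2826 + 471*g)
P(84, (L(6, 0)*2)*0) - 1*150433 = (2826 + 471*(-1*2*0)) - 1*150433 = (2826 + 471*(-2*0)) - 150433 = (2826 + 471*0) - 150433 = (2826 + 0) - 150433 = 2826 - 150433 = -147607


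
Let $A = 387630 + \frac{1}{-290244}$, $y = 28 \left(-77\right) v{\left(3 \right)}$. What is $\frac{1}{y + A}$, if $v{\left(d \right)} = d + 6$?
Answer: $\frac{290244}{106875387143} \approx 2.7157 \cdot 10^{-6}$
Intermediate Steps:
$v{\left(d \right)} = 6 + d$
$y = -19404$ ($y = 28 \left(-77\right) \left(6 + 3\right) = \left(-2156\right) 9 = -19404$)
$A = \frac{112507281719}{290244}$ ($A = 387630 - \frac{1}{290244} = \frac{112507281719}{290244} \approx 3.8763 \cdot 10^{5}$)
$\frac{1}{y + A} = \frac{1}{-19404 + \frac{112507281719}{290244}} = \frac{1}{\frac{106875387143}{290244}} = \frac{290244}{106875387143}$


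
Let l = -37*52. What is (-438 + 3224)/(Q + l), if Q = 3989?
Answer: 398/295 ≈ 1.3492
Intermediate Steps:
l = -1924
(-438 + 3224)/(Q + l) = (-438 + 3224)/(3989 - 1924) = 2786/2065 = 2786*(1/2065) = 398/295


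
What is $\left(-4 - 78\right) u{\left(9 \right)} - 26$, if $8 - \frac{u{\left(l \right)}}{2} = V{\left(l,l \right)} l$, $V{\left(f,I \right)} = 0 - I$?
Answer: $-14622$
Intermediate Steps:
$V{\left(f,I \right)} = - I$
$u{\left(l \right)} = 16 + 2 l^{2}$ ($u{\left(l \right)} = 16 - 2 - l l = 16 - 2 \left(- l^{2}\right) = 16 + 2 l^{2}$)
$\left(-4 - 78\right) u{\left(9 \right)} - 26 = \left(-4 - 78\right) \left(16 + 2 \cdot 9^{2}\right) - 26 = - 82 \left(16 + 2 \cdot 81\right) - 26 = - 82 \left(16 + 162\right) - 26 = \left(-82\right) 178 - 26 = -14596 - 26 = -14622$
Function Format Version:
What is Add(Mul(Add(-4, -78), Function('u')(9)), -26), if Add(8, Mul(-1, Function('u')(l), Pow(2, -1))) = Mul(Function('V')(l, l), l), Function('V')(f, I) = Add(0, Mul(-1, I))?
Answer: -14622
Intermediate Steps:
Function('V')(f, I) = Mul(-1, I)
Function('u')(l) = Add(16, Mul(2, Pow(l, 2))) (Function('u')(l) = Add(16, Mul(-2, Mul(Mul(-1, l), l))) = Add(16, Mul(-2, Mul(-1, Pow(l, 2)))) = Add(16, Mul(2, Pow(l, 2))))
Add(Mul(Add(-4, -78), Function('u')(9)), -26) = Add(Mul(Add(-4, -78), Add(16, Mul(2, Pow(9, 2)))), -26) = Add(Mul(-82, Add(16, Mul(2, 81))), -26) = Add(Mul(-82, Add(16, 162)), -26) = Add(Mul(-82, 178), -26) = Add(-14596, -26) = -14622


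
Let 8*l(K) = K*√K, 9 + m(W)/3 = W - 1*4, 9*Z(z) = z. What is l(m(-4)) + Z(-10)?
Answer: -10/9 - 51*I*√51/8 ≈ -1.1111 - 45.527*I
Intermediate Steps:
Z(z) = z/9
m(W) = -39 + 3*W (m(W) = -27 + 3*(W - 1*4) = -27 + 3*(W - 4) = -27 + 3*(-4 + W) = -27 + (-12 + 3*W) = -39 + 3*W)
l(K) = K^(3/2)/8 (l(K) = (K*√K)/8 = K^(3/2)/8)
l(m(-4)) + Z(-10) = (-39 + 3*(-4))^(3/2)/8 + (⅑)*(-10) = (-39 - 12)^(3/2)/8 - 10/9 = (-51)^(3/2)/8 - 10/9 = (-51*I*√51)/8 - 10/9 = -51*I*√51/8 - 10/9 = -10/9 - 51*I*√51/8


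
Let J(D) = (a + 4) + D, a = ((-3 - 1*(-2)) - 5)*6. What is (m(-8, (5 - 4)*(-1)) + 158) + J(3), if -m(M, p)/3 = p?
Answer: 132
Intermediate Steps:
m(M, p) = -3*p
a = -36 (a = ((-3 + 2) - 5)*6 = (-1 - 5)*6 = -6*6 = -36)
J(D) = -32 + D (J(D) = (-36 + 4) + D = -32 + D)
(m(-8, (5 - 4)*(-1)) + 158) + J(3) = (-3*(5 - 4)*(-1) + 158) + (-32 + 3) = (-3*(-1) + 158) - 29 = (3 + 158) - 29 = 161 - 29 = 132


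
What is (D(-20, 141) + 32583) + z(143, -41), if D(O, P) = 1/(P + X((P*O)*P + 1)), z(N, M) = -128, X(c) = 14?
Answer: 5030526/155 ≈ 32455.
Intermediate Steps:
D(O, P) = 1/(14 + P) (D(O, P) = 1/(P + 14) = 1/(14 + P))
(D(-20, 141) + 32583) + z(143, -41) = (1/(14 + 141) + 32583) - 128 = (1/155 + 32583) - 128 = 5050366/155 - 128 = 5030526/155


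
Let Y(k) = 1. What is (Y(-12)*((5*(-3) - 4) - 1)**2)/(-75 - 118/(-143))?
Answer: -57200/10607 ≈ -5.3927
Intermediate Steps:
(Y(-12)*((5*(-3) - 4) - 1)**2)/(-75 - 118/(-143)) = (1*((5*(-3) - 4) - 1)**2)/(-75 - 118/(-143)) = (1*((-15 - 4) - 1)**2)/(-75 - 118*(-1/143)) = (1*(-19 - 1)**2)/(-75 + 118/143) = (1*(-20)**2)/(-10607/143) = (1*400)*(-143/10607) = 400*(-143/10607) = -57200/10607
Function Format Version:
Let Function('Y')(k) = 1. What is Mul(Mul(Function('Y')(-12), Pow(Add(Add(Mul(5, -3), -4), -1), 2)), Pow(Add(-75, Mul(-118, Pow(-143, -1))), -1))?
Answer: Rational(-57200, 10607) ≈ -5.3927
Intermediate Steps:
Mul(Mul(Function('Y')(-12), Pow(Add(Add(Mul(5, -3), -4), -1), 2)), Pow(Add(-75, Mul(-118, Pow(-143, -1))), -1)) = Mul(Mul(1, Pow(Add(Add(Mul(5, -3), -4), -1), 2)), Pow(Add(-75, Mul(-118, Pow(-143, -1))), -1)) = Mul(Mul(1, Pow(Add(Add(-15, -4), -1), 2)), Pow(Add(-75, Mul(-118, Rational(-1, 143))), -1)) = Mul(Mul(1, Pow(Add(-19, -1), 2)), Pow(Add(-75, Rational(118, 143)), -1)) = Mul(Mul(1, Pow(-20, 2)), Pow(Rational(-10607, 143), -1)) = Mul(Mul(1, 400), Rational(-143, 10607)) = Mul(400, Rational(-143, 10607)) = Rational(-57200, 10607)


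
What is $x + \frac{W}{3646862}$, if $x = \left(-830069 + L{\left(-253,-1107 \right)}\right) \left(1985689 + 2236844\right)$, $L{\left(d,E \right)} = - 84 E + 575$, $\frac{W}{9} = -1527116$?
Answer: $- \frac{5670726157829785860}{1823431} \approx -3.1099 \cdot 10^{12}$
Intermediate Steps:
$W = -13744044$ ($W = 9 \left(-1527116\right) = -13744044$)
$L{\left(d,E \right)} = 575 - 84 E$
$x = -3109920889698$ ($x = \left(-830069 + \left(575 - -92988\right)\right) \left(1985689 + 2236844\right) = \left(-830069 + \left(575 + 92988\right)\right) 4222533 = \left(-830069 + 93563\right) 4222533 = \left(-736506\right) 4222533 = -3109920889698$)
$x + \frac{W}{3646862} = -3109920889698 - \frac{13744044}{3646862} = -3109920889698 - \frac{6872022}{1823431} = - \frac{5670726157829785860}{1823431}$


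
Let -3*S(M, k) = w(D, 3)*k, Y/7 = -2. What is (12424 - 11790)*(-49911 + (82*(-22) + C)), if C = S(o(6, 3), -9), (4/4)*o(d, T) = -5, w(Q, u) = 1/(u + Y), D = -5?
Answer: -360662312/11 ≈ -3.2787e+7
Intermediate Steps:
Y = -14 (Y = 7*(-2) = -14)
w(Q, u) = 1/(-14 + u) (w(Q, u) = 1/(u - 14) = 1/(-14 + u))
o(d, T) = -5
S(M, k) = k/33 (S(M, k) = -k/(3*(-14 + 3)) = -k/(3*(-11)) = -(-1)*k/33 = k/33)
C = -3/11 (C = (1/33)*(-9) = -3/11 ≈ -0.27273)
(12424 - 11790)*(-49911 + (82*(-22) + C)) = (12424 - 11790)*(-49911 + (82*(-22) - 3/11)) = 634*(-49911 + (-1804 - 3/11)) = 634*(-49911 - 19847/11) = 634*(-568868/11) = -360662312/11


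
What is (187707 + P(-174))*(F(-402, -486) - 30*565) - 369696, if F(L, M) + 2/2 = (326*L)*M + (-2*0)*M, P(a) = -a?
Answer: 11963194734105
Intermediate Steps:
F(L, M) = -1 + 326*L*M (F(L, M) = -1 + ((326*L)*M + (-2*0)*M) = -1 + (326*L*M + 0*M) = -1 + (326*L*M + 0) = -1 + 326*L*M)
(187707 + P(-174))*(F(-402, -486) - 30*565) - 369696 = (187707 - 1*(-174))*((-1 + 326*(-402)*(-486)) - 30*565) - 369696 = (187707 + 174)*((-1 + 63691272) - 16950) - 369696 = 187881*(63691271 - 16950) - 369696 = 187881*63674321 - 369696 = 11963195103801 - 369696 = 11963194734105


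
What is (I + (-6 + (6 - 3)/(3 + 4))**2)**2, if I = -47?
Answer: 611524/2401 ≈ 254.70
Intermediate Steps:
(I + (-6 + (6 - 3)/(3 + 4))**2)**2 = (-47 + (-6 + (6 - 3)/(3 + 4))**2)**2 = (-47 + (-6 + 3/7)**2)**2 = (-47 + (-39/7)**2)**2 = (-47 + 1521/49)**2 = (-782/49)**2 = 611524/2401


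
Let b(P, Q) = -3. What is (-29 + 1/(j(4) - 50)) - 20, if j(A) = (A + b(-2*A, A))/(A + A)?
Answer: -19559/399 ≈ -49.020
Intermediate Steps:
j(A) = (-3 + A)/(2*A) (j(A) = (A - 3)/(A + A) = (-3 + A)/((2*A)) = (-3 + A)*(1/(2*A)) = (-3 + A)/(2*A))
(-29 + 1/(j(4) - 50)) - 20 = (-29 + 1/((½)*(-3 + 4)/4 - 50)) - 20 = (-29 + 1/((½)*(¼)*1 - 50)) - 20 = (-29 + 1/(⅛ - 50)) - 20 = (-29 + 1/(-399/8)) - 20 = (-29 - 8/399) - 20 = -11579/399 - 20 = -19559/399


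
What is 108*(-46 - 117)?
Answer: -17604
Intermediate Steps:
108*(-46 - 117) = 108*(-163) = -17604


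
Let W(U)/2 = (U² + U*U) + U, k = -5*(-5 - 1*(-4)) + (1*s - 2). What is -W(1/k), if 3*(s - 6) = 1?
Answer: -51/196 ≈ -0.26020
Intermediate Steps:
s = 19/3 (s = 6 + (⅓)*1 = 6 + ⅓ = 19/3 ≈ 6.3333)
k = 28/3 (k = -5*(-5 - 1*(-4)) + (1*(19/3) - 2) = -5*(-5 + 4) + (19/3 - 2) = -5*(-1) + 13/3 = 5 + 13/3 = 28/3 ≈ 9.3333)
W(U) = 2*U + 4*U² (W(U) = 2*((U² + U*U) + U) = 2*((U² + U²) + U) = 2*(2*U² + U) = 2*(U + 2*U²) = 2*U + 4*U²)
-W(1/k) = -2*(1 + 2/(28/3))/28/3 = -2*3*(1 + 2*(3/28))/28 = -2*3*(1 + 3/14)/28 = -2*3*17/(28*14) = -1*51/196 = -51/196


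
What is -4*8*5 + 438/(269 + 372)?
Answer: -102122/641 ≈ -159.32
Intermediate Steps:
-4*8*5 + 438/(269 + 372) = -32*5 + 438/641 = -160 + 438*(1/641) = -160 + 438/641 = -102122/641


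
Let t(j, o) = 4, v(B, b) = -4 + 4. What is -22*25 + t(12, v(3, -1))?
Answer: -546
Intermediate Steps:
v(B, b) = 0
-22*25 + t(12, v(3, -1)) = -22*25 + 4 = -550 + 4 = -546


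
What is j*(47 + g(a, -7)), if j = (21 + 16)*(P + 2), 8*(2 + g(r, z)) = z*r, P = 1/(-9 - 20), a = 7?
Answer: 655899/232 ≈ 2827.2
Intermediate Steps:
P = -1/29 (P = 1/(-29) = -1/29 ≈ -0.034483)
g(r, z) = -2 + r*z/8 (g(r, z) = -2 + (z*r)/8 = -2 + (r*z)/8 = -2 + r*z/8)
j = 2109/29 (j = (21 + 16)*(-1/29 + 2) = 37*(57/29) = 2109/29 ≈ 72.724)
j*(47 + g(a, -7)) = 2109*(47 + (-2 + (⅛)*7*(-7)))/29 = 2109*(47 + (-2 - 49/8))/29 = 2109*(47 - 65/8)/29 = (2109/29)*(311/8) = 655899/232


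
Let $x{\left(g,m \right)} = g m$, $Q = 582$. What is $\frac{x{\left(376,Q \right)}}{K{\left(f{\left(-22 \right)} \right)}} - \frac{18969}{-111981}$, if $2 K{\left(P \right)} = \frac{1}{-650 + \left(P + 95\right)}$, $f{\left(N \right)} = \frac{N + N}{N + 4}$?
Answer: $- \frac{27080776703879}{111981} \approx -2.4183 \cdot 10^{8}$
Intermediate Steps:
$f{\left(N \right)} = \frac{2 N}{4 + N}$
$K{\left(P \right)} = \frac{1}{2 \left(-555 + P\right)}$ ($K{\left(P \right)} = \frac{1}{2 \left(-650 + \left(P + 95\right)\right)} = \frac{1}{2 \left(-650 + \left(95 + P\right)\right)} = \frac{1}{2 \left(-555 + P\right)}$)
$\frac{x{\left(376,Q \right)}}{K{\left(f{\left(-22 \right)} \right)}} - \frac{18969}{-111981} = \frac{376 \cdot 582}{\frac{1}{2} \frac{1}{-555 + 2 \left(-22\right) \frac{1}{4 - 22}}} - \frac{18969}{-111981} = \frac{218832}{\frac{1}{2} \frac{1}{-555 + 2 \left(-22\right) \frac{1}{-18}}} - - \frac{6323}{37327} = \frac{218832}{\frac{1}{2} \frac{1}{-555 + 2 \left(-22\right) \left(- \frac{1}{18}\right)}} + \frac{6323}{37327} = \frac{218832}{\frac{1}{2} \frac{1}{-555 + \frac{22}{9}}} + \frac{6323}{37327} = \frac{218832}{\frac{1}{2} \frac{1}{- \frac{4973}{9}}} + \frac{6323}{37327} = \frac{218832}{\frac{1}{2} \left(- \frac{9}{4973}\right)} + \frac{6323}{37327} = \frac{218832}{- \frac{9}{9946}} + \frac{6323}{37327} = 218832 \left(- \frac{9946}{9}\right) + \frac{6323}{37327} = - \frac{725501024}{3} + \frac{6323}{37327} = - \frac{27080776703879}{111981}$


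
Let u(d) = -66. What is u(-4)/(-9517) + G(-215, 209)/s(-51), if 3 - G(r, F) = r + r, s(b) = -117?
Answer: -4113139/1113489 ≈ -3.6939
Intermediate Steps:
G(r, F) = 3 - 2*r (G(r, F) = 3 - (r + r) = 3 - 2*r)
u(-4)/(-9517) + G(-215, 209)/s(-51) = -66/(-9517) + (3 - 2*(-215))/(-117) = -66*(-1/9517) + (3 + 430)*(-1/117) = 66/9517 + 433*(-1/117) = 66/9517 - 433/117 = -4113139/1113489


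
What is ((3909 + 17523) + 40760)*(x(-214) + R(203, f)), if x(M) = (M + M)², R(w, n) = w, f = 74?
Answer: 11405204304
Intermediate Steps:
x(M) = 4*M² (x(M) = (2*M)² = 4*M²)
((3909 + 17523) + 40760)*(x(-214) + R(203, f)) = ((3909 + 17523) + 40760)*(4*(-214)² + 203) = (21432 + 40760)*(4*45796 + 203) = 62192*(183184 + 203) = 62192*183387 = 11405204304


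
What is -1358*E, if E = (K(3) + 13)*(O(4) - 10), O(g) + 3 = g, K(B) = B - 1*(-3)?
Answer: 232218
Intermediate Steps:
K(B) = 3 + B (K(B) = B + 3 = 3 + B)
O(g) = -3 + g
E = -171 (E = ((3 + 3) + 13)*((-3 + 4) - 10) = (6 + 13)*(1 - 10) = 19*(-9) = -171)
-1358*E = -1358*(-171) = 232218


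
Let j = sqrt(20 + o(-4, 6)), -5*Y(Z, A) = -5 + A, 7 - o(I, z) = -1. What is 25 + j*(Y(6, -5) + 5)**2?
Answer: 25 + 98*sqrt(7) ≈ 284.28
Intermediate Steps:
o(I, z) = 8 (o(I, z) = 7 - 1*(-1) = 7 + 1 = 8)
Y(Z, A) = 1 - A/5 (Y(Z, A) = -(-5 + A)/5 = 1 - A/5)
j = 2*sqrt(7) (j = sqrt(20 + 8) = sqrt(28) = 2*sqrt(7) ≈ 5.2915)
25 + j*(Y(6, -5) + 5)**2 = 25 + (2*sqrt(7))*((1 - 1/5*(-5)) + 5)**2 = 25 + (2*sqrt(7))*((1 + 1) + 5)**2 = 25 + (2*sqrt(7))*(2 + 5)**2 = 25 + (2*sqrt(7))*7**2 = 25 + (2*sqrt(7))*49 = 25 + 98*sqrt(7)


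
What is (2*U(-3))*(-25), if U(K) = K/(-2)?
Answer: -75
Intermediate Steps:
U(K) = -K/2 (U(K) = K*(-½) = -K/2)
(2*U(-3))*(-25) = (2*(-½*(-3)))*(-25) = (2*(3/2))*(-25) = 3*(-25) = -75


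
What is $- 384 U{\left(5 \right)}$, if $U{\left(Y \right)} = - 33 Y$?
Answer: $63360$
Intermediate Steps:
$- 384 U{\left(5 \right)} = - 384 \left(\left(-33\right) 5\right) = \left(-384\right) \left(-165\right) = 63360$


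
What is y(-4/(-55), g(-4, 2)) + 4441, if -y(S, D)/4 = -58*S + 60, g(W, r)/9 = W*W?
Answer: 231983/55 ≈ 4217.9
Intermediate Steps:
g(W, r) = 9*W**2 (g(W, r) = 9*(W*W) = 9*W**2)
y(S, D) = -240 + 232*S (y(S, D) = -4*(-58*S + 60) = -4*(60 - 58*S) = -240 + 232*S)
y(-4/(-55), g(-4, 2)) + 4441 = (-240 + 232*(-4/(-55))) + 4441 = (-240 + 232*(-4*(-1/55))) + 4441 = (-240 + 232*(4/55)) + 4441 = (-240 + 928/55) + 4441 = -12272/55 + 4441 = 231983/55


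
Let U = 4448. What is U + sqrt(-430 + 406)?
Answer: 4448 + 2*I*sqrt(6) ≈ 4448.0 + 4.899*I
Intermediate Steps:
U + sqrt(-430 + 406) = 4448 + sqrt(-430 + 406) = 4448 + sqrt(-24) = 4448 + 2*I*sqrt(6)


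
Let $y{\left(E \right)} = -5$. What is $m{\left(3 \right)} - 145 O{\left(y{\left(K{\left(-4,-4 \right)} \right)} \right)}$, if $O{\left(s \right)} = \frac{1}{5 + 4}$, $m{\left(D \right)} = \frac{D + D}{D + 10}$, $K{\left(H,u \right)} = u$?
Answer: $- \frac{1831}{117} \approx -15.65$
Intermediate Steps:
$m{\left(D \right)} = \frac{2 D}{10 + D}$
$O{\left(s \right)} = \frac{1}{9}$
$m{\left(3 \right)} - 145 O{\left(y{\left(K{\left(-4,-4 \right)} \right)} \right)} = 2 \cdot 3 \frac{1}{10 + 3} - \frac{145}{9} = 2 \cdot 3 \cdot \frac{1}{13} - \frac{145}{9} = \frac{6}{13} - \frac{145}{9} = - \frac{1831}{117}$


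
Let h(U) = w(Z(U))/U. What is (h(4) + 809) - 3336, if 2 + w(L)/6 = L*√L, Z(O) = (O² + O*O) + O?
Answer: -2206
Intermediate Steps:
Z(O) = O + 2*O² (Z(O) = (O² + O²) + O = 2*O² + O = O + 2*O²)
w(L) = -12 + 6*L^(3/2) (w(L) = -12 + 6*(L*√L) = -12 + 6*L^(3/2))
h(U) = (-12 + 6*(U*(1 + 2*U))^(3/2))/U
(h(4) + 809) - 3336 = (6*(-2 + (4*(1 + 2*4))^(3/2))/4 + 809) - 3336 = (6*(¼)*(-2 + (4*(1 + 8))^(3/2)) + 809) - 3336 = (6*(¼)*(-2 + (4*9)^(3/2)) + 809) - 3336 = (6*(¼)*(-2 + 36^(3/2)) + 809) - 3336 = (6*(¼)*(-2 + 216) + 809) - 3336 = (6*(¼)*214 + 809) - 3336 = (321 + 809) - 3336 = 1130 - 3336 = -2206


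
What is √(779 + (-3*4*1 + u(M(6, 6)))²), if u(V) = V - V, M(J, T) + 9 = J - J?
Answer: √923 ≈ 30.381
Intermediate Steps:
M(J, T) = -9 (M(J, T) = -9 + (J - J) = -9 + 0 = -9)
u(V) = 0
√(779 + (-3*4*1 + u(M(6, 6)))²) = √(779 + (-3*4*1 + 0)²) = √(779 + (-12*1 + 0)²) = √(779 + (-12 + 0)²) = √(779 + (-12)²) = √(779 + 144) = √923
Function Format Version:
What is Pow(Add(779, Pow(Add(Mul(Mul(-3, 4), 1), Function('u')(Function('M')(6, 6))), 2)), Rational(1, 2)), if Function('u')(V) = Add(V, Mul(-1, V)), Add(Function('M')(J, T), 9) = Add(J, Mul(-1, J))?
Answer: Pow(923, Rational(1, 2)) ≈ 30.381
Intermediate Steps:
Function('M')(J, T) = -9 (Function('M')(J, T) = Add(-9, Add(J, Mul(-1, J))) = Add(-9, 0) = -9)
Function('u')(V) = 0
Pow(Add(779, Pow(Add(Mul(Mul(-3, 4), 1), Function('u')(Function('M')(6, 6))), 2)), Rational(1, 2)) = Pow(Add(779, Pow(Add(Mul(Mul(-3, 4), 1), 0), 2)), Rational(1, 2)) = Pow(Add(779, Pow(Add(Mul(-12, 1), 0), 2)), Rational(1, 2)) = Pow(Add(779, Pow(Add(-12, 0), 2)), Rational(1, 2)) = Pow(Add(779, Pow(-12, 2)), Rational(1, 2)) = Pow(Add(779, 144), Rational(1, 2)) = Pow(923, Rational(1, 2))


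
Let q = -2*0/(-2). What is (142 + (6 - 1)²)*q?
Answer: 0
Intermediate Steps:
q = 0 (q = 0*(-½) = 0)
(142 + (6 - 1)²)*q = (142 + (6 - 1)²)*0 = (142 + 5²)*0 = (142 + 25)*0 = 167*0 = 0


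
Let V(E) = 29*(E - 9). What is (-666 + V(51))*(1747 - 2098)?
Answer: -193752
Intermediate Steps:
V(E) = -261 + 29*E (V(E) = 29*(-9 + E) = -261 + 29*E)
(-666 + V(51))*(1747 - 2098) = (-666 + (-261 + 29*51))*(1747 - 2098) = (-666 + (-261 + 1479))*(-351) = (-666 + 1218)*(-351) = 552*(-351) = -193752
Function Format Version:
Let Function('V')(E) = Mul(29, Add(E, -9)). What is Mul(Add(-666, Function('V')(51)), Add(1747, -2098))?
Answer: -193752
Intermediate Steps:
Function('V')(E) = Add(-261, Mul(29, E)) (Function('V')(E) = Mul(29, Add(-9, E)) = Add(-261, Mul(29, E)))
Mul(Add(-666, Function('V')(51)), Add(1747, -2098)) = Mul(Add(-666, Add(-261, Mul(29, 51))), Add(1747, -2098)) = Mul(Add(-666, Add(-261, 1479)), -351) = Mul(Add(-666, 1218), -351) = Mul(552, -351) = -193752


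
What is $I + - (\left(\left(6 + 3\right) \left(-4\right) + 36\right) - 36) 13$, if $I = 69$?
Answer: $537$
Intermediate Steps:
$I + - (\left(\left(6 + 3\right) \left(-4\right) + 36\right) - 36) 13 = 69 + - (\left(\left(6 + 3\right) \left(-4\right) + 36\right) - 36) 13 = 69 + - (\left(9 \left(-4\right) + 36\right) - 36) 13 = 69 + - (\left(-36 + 36\right) - 36) 13 = 69 + - (0 - 36) 13 = 69 + \left(-1\right) \left(-36\right) 13 = 69 + 36 \cdot 13 = 69 + 468 = 537$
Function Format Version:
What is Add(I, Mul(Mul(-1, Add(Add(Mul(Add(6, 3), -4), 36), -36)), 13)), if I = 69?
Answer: 537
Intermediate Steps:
Add(I, Mul(Mul(-1, Add(Add(Mul(Add(6, 3), -4), 36), -36)), 13)) = Add(69, Mul(Mul(-1, Add(Add(Mul(Add(6, 3), -4), 36), -36)), 13)) = Add(69, Mul(Mul(-1, Add(Add(Mul(9, -4), 36), -36)), 13)) = Add(69, Mul(Mul(-1, Add(Add(-36, 36), -36)), 13)) = Add(69, Mul(Mul(-1, Add(0, -36)), 13)) = Add(69, Mul(Mul(-1, -36), 13)) = Add(69, Mul(36, 13)) = Add(69, 468) = 537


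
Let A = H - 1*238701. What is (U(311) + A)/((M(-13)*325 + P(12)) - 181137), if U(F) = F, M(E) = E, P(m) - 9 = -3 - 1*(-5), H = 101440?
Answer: 136950/185351 ≈ 0.73887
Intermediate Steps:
P(m) = 11 (P(m) = 9 + (-3 - 1*(-5)) = 9 + (-3 + 5) = 9 + 2 = 11)
A = -137261 (A = 101440 - 1*238701 = 101440 - 238701 = -137261)
(U(311) + A)/((M(-13)*325 + P(12)) - 181137) = (311 - 137261)/((-13*325 + 11) - 181137) = -136950/((-4225 + 11) - 181137) = -136950/(-4214 - 181137) = -136950/(-185351) = -136950*(-1/185351) = 136950/185351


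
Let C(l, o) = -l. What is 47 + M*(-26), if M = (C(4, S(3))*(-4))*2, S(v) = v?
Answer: -785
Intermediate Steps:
M = 32 (M = (-1*4*(-4))*2 = -4*(-4)*2 = 16*2 = 32)
47 + M*(-26) = 47 + 32*(-26) = 47 - 832 = -785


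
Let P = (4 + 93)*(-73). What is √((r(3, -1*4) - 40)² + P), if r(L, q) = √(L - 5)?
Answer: √(-7081 + (-40 + I*√2)²) ≈ 0.7639 - 74.051*I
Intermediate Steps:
r(L, q) = √(-5 + L)
P = -7081 (P = 97*(-73) = -7081)
√((r(3, -1*4) - 40)² + P) = √((√(-5 + 3) - 40)² - 7081) = √((√(-2) - 40)² - 7081) = √((I*√2 - 40)² - 7081) = √((-40 + I*√2)² - 7081) = √(-7081 + (-40 + I*√2)²)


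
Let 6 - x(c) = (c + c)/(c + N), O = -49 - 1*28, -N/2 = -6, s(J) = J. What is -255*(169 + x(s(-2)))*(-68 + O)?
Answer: 6485415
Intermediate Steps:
N = 12 (N = -2*(-6) = 12)
O = -77 (O = -49 - 28 = -77)
x(c) = 6 - 2*c/(12 + c) (x(c) = 6 - (c + c)/(c + 12) = 6 - 2*c/(12 + c))
-255*(169 + x(s(-2)))*(-68 + O) = -255*(169 + 4*(18 - 2)/(12 - 2))*(-68 - 77) = -255*(169 + 4*16/10)*(-145) = -255*(169 + 4*(1/10)*16)*(-145) = -255*(169 + 32/5)*(-145) = -44727*(-145) = -255*(-25433) = 6485415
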